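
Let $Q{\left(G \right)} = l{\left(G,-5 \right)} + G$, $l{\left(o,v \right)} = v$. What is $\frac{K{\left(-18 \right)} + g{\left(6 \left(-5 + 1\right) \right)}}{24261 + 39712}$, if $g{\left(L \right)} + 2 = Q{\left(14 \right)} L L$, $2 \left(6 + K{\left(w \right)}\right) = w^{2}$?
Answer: $\frac{5338}{63973} \approx 0.083441$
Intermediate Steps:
$Q{\left(G \right)} = -5 + G$
$K{\left(w \right)} = -6 + \frac{w^{2}}{2}$
$g{\left(L \right)} = -2 + 9 L^{2}$ ($g{\left(L \right)} = -2 + \left(-5 + 14\right) L L = -2 + 9 L L = -2 + 9 L^{2}$)
$\frac{K{\left(-18 \right)} + g{\left(6 \left(-5 + 1\right) \right)}}{24261 + 39712} = \frac{\left(-6 + \frac{\left(-18\right)^{2}}{2}\right) - \left(2 - 9 \left(6 \left(-5 + 1\right)\right)^{2}\right)}{24261 + 39712} = \frac{\left(-6 + \frac{1}{2} \cdot 324\right) - \left(2 - 9 \left(6 \left(-4\right)\right)^{2}\right)}{63973} = \left(\left(-6 + 162\right) - \left(2 - 9 \left(-24\right)^{2}\right)\right) \frac{1}{63973} = \left(156 + \left(-2 + 9 \cdot 576\right)\right) \frac{1}{63973} = \left(156 + \left(-2 + 5184\right)\right) \frac{1}{63973} = \left(156 + 5182\right) \frac{1}{63973} = 5338 \cdot \frac{1}{63973} = \frac{5338}{63973}$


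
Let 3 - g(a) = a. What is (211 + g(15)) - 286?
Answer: -87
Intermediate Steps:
g(a) = 3 - a
(211 + g(15)) - 286 = (211 + (3 - 1*15)) - 286 = (211 + (3 - 15)) - 286 = (211 - 12) - 286 = 199 - 286 = -87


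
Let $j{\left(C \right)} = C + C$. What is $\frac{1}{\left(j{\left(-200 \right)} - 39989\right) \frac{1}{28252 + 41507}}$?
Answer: $- \frac{23253}{13463} \approx -1.7272$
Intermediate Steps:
$j{\left(C \right)} = 2 C$
$\frac{1}{\left(j{\left(-200 \right)} - 39989\right) \frac{1}{28252 + 41507}} = \frac{1}{\left(2 \left(-200\right) - 39989\right) \frac{1}{28252 + 41507}} = \frac{1}{\left(-400 - 39989\right) \frac{1}{69759}} = \frac{1}{\left(-40389\right) \frac{1}{69759}} = \frac{1}{- \frac{13463}{23253}} = - \frac{23253}{13463}$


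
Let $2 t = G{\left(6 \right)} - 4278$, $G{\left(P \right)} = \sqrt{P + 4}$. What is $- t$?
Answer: $2139 - \frac{\sqrt{10}}{2} \approx 2137.4$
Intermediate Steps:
$G{\left(P \right)} = \sqrt{4 + P}$
$t = -2139 + \frac{\sqrt{10}}{2}$ ($t = \frac{\sqrt{4 + 6} - 4278}{2} = \frac{\sqrt{10} - 4278}{2} = \frac{-4278 + \sqrt{10}}{2} = -2139 + \frac{\sqrt{10}}{2} \approx -2137.4$)
$- t = - (-2139 + \frac{\sqrt{10}}{2}) = 2139 - \frac{\sqrt{10}}{2}$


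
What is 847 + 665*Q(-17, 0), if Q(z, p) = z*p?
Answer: 847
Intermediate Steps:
Q(z, p) = p*z
847 + 665*Q(-17, 0) = 847 + 665*(0*(-17)) = 847 + 665*0 = 847 + 0 = 847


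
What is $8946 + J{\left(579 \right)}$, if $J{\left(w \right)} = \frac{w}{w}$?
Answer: $8947$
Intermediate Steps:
$J{\left(w \right)} = 1$
$8946 + J{\left(579 \right)} = 8946 + 1 = 8947$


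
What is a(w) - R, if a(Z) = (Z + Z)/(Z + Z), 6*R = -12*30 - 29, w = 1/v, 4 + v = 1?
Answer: 395/6 ≈ 65.833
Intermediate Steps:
v = -3 (v = -4 + 1 = -3)
w = -1/3 (w = 1/(-3) = -1/3 ≈ -0.33333)
R = -389/6 (R = (-12*30 - 29)/6 = (-360 - 29)/6 = (1/6)*(-389) = -389/6 ≈ -64.833)
a(Z) = 1 (a(Z) = (2*Z)/((2*Z)) = (2*Z)*(1/(2*Z)) = 1)
a(w) - R = 1 - 1*(-389/6) = 1 + 389/6 = 395/6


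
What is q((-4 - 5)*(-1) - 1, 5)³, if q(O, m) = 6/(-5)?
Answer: -216/125 ≈ -1.7280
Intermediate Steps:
q(O, m) = -6/5 (q(O, m) = 6*(-⅕) = -6/5)
q((-4 - 5)*(-1) - 1, 5)³ = (-6/5)³ = -216/125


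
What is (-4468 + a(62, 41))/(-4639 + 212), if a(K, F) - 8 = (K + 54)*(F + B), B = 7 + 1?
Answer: -1224/4427 ≈ -0.27648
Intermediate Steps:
B = 8
a(K, F) = 8 + (8 + F)*(54 + K) (a(K, F) = 8 + (K + 54)*(F + 8) = 8 + (54 + K)*(8 + F) = 8 + (8 + F)*(54 + K))
(-4468 + a(62, 41))/(-4639 + 212) = (-4468 + (440 + 8*62 + 54*41 + 41*62))/(-4639 + 212) = (-4468 + (440 + 496 + 2214 + 2542))/(-4427) = (-4468 + 5692)*(-1/4427) = 1224*(-1/4427) = -1224/4427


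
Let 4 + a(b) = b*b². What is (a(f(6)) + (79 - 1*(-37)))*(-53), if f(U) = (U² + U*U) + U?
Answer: -25157192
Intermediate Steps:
f(U) = U + 2*U² (f(U) = (U² + U²) + U = 2*U² + U = U + 2*U²)
a(b) = -4 + b³ (a(b) = -4 + b*b² = -4 + b³)
(a(f(6)) + (79 - 1*(-37)))*(-53) = ((-4 + (6*(1 + 2*6))³) + (79 - 1*(-37)))*(-53) = ((-4 + (6*(1 + 12))³) + (79 + 37))*(-53) = ((-4 + (6*13)³) + 116)*(-53) = ((-4 + 78³) + 116)*(-53) = ((-4 + 474552) + 116)*(-53) = (474548 + 116)*(-53) = 474664*(-53) = -25157192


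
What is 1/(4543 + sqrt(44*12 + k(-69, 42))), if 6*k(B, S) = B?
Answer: 9086/41276665 - sqrt(2066)/41276665 ≈ 0.00021902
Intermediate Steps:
k(B, S) = B/6
1/(4543 + sqrt(44*12 + k(-69, 42))) = 1/(4543 + sqrt(44*12 + (1/6)*(-69))) = 1/(4543 + sqrt(528 - 23/2)) = 1/(4543 + sqrt(1033/2)) = 1/(4543 + sqrt(2066)/2)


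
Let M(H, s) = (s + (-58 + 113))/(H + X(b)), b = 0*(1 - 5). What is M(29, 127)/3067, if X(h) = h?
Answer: 182/88943 ≈ 0.0020463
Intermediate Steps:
b = 0 (b = 0*(-4) = 0)
M(H, s) = (55 + s)/H (M(H, s) = (s + (-58 + 113))/(H + 0) = (s + 55)/H = (55 + s)/H)
M(29, 127)/3067 = ((55 + 127)/29)/3067 = ((1/29)*182)*(1/3067) = (182/29)*(1/3067) = 182/88943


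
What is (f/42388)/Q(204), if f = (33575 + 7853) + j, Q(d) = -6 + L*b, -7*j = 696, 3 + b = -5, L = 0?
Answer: -72325/445074 ≈ -0.16250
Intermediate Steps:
b = -8 (b = -3 - 5 = -8)
j = -696/7 (j = -⅐*696 = -696/7 ≈ -99.429)
Q(d) = -6 (Q(d) = -6 + 0*(-8) = -6 + 0 = -6)
f = 289300/7 (f = (33575 + 7853) - 696/7 = 41428 - 696/7 = 289300/7 ≈ 41329.)
(f/42388)/Q(204) = ((289300/7)/42388)/(-6) = ((289300/7)*(1/42388))*(-⅙) = (72325/74179)*(-⅙) = -72325/445074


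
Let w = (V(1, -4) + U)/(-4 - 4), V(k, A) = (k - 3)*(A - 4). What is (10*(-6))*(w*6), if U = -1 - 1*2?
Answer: 585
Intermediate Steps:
V(k, A) = (-4 + A)*(-3 + k) (V(k, A) = (-3 + k)*(-4 + A) = (-4 + A)*(-3 + k))
U = -3 (U = -1 - 2 = -3)
w = -13/8 (w = ((12 - 4*1 - 3*(-4) - 4*1) - 3)/(-4 - 4) = ((12 - 4 + 12 - 4) - 3)/(-8) = (16 - 3)*(-⅛) = 13*(-⅛) = -13/8 ≈ -1.6250)
(10*(-6))*(w*6) = (10*(-6))*(-13/8*6) = -60*(-39/4) = 585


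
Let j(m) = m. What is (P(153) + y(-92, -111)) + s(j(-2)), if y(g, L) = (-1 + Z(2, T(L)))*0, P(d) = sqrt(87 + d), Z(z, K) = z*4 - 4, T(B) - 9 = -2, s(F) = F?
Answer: -2 + 4*sqrt(15) ≈ 13.492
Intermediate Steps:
T(B) = 7 (T(B) = 9 - 2 = 7)
Z(z, K) = -4 + 4*z (Z(z, K) = 4*z - 4 = -4 + 4*z)
y(g, L) = 0 (y(g, L) = (-1 + (-4 + 4*2))*0 = (-1 + (-4 + 8))*0 = (-1 + 4)*0 = 3*0 = 0)
(P(153) + y(-92, -111)) + s(j(-2)) = (sqrt(87 + 153) + 0) - 2 = (sqrt(240) + 0) - 2 = (4*sqrt(15) + 0) - 2 = 4*sqrt(15) - 2 = -2 + 4*sqrt(15)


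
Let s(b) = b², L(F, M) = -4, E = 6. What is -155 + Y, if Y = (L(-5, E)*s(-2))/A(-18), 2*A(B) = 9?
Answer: -1427/9 ≈ -158.56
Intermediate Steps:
A(B) = 9/2 (A(B) = (½)*9 = 9/2)
Y = -32/9 (Y = (-4*(-2)²)/(9/2) = -4*4*(2/9) = -16*2/9 = -32/9 ≈ -3.5556)
-155 + Y = -155 - 32/9 = -1427/9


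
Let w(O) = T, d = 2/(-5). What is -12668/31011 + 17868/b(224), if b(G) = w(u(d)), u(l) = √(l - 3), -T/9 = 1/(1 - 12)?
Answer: 677226224/31011 ≈ 21838.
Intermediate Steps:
T = 9/11 (T = -9/(1 - 12) = -9/(-11) = -9*(-1/11) = 9/11 ≈ 0.81818)
d = -⅖ (d = 2*(-⅕) = -⅖ ≈ -0.40000)
u(l) = √(-3 + l)
w(O) = 9/11
b(G) = 9/11
-12668/31011 + 17868/b(224) = -12668/31011 + 17868/(9/11) = -12668*1/31011 + 17868*(11/9) = -12668/31011 + 65516/3 = 677226224/31011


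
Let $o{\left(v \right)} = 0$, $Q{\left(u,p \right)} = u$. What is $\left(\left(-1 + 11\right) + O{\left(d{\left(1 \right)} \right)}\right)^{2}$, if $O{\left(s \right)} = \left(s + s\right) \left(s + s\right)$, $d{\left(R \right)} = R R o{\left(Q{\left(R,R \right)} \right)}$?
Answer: $100$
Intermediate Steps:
$d{\left(R \right)} = 0$ ($d{\left(R \right)} = R R 0 = R^{2} \cdot 0 = 0$)
$O{\left(s \right)} = 4 s^{2}$ ($O{\left(s \right)} = 2 s 2 s = 4 s^{2}$)
$\left(\left(-1 + 11\right) + O{\left(d{\left(1 \right)} \right)}\right)^{2} = \left(\left(-1 + 11\right) + 4 \cdot 0^{2}\right)^{2} = \left(10 + 4 \cdot 0\right)^{2} = \left(10 + 0\right)^{2} = 10^{2} = 100$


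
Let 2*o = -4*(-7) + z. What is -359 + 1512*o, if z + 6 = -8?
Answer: 10225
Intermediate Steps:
z = -14 (z = -6 - 8 = -14)
o = 7 (o = (-4*(-7) - 14)/2 = (28 - 14)/2 = (½)*14 = 7)
-359 + 1512*o = -359 + 1512*7 = -359 + 10584 = 10225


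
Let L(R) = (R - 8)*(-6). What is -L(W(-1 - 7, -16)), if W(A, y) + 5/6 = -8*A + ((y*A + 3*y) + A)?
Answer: 763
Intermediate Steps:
W(A, y) = -⅚ - 7*A + 3*y + A*y (W(A, y) = -⅚ + (-8*A + ((y*A + 3*y) + A)) = -⅚ + (-8*A + ((A*y + 3*y) + A)) = -⅚ + (-8*A + ((3*y + A*y) + A)) = -⅚ + (-8*A + (A + 3*y + A*y)) = -⅚ + (-7*A + 3*y + A*y) = -⅚ - 7*A + 3*y + A*y)
L(R) = 48 - 6*R (L(R) = (-8 + R)*(-6) = 48 - 6*R)
-L(W(-1 - 7, -16)) = -(48 - 6*(-⅚ - 7*(-1 - 7) + 3*(-16) + (-1 - 7)*(-16))) = -(48 - 6*(-⅚ - 7*(-8) - 48 - 8*(-16))) = -(48 - 6*(-⅚ + 56 - 48 + 128)) = -(48 - 6*811/6) = -(48 - 811) = -1*(-763) = 763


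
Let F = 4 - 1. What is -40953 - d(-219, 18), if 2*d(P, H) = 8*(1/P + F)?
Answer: -8971331/219 ≈ -40965.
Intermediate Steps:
F = 3
d(P, H) = 12 + 4/P (d(P, H) = (8*(1/P + 3))/2 = (8*(3 + 1/P))/2 = (24 + 8/P)/2 = 12 + 4/P)
-40953 - d(-219, 18) = -40953 - (12 + 4/(-219)) = -40953 - (12 + 4*(-1/219)) = -40953 - (12 - 4/219) = -40953 - 1*2624/219 = -40953 - 2624/219 = -8971331/219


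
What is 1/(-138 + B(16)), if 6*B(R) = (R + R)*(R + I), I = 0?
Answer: -3/158 ≈ -0.018987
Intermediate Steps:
B(R) = R²/3 (B(R) = ((R + R)*(R + 0))/6 = ((2*R)*R)/6 = (2*R²)/6 = R²/3)
1/(-138 + B(16)) = 1/(-138 + (⅓)*16²) = 1/(-138 + (⅓)*256) = 1/(-138 + 256/3) = 1/(-158/3) = -3/158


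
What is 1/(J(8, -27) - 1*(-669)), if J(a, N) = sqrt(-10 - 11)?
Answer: 223/149194 - I*sqrt(21)/447582 ≈ 0.0014947 - 1.0239e-5*I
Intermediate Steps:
J(a, N) = I*sqrt(21) (J(a, N) = sqrt(-21) = I*sqrt(21))
1/(J(8, -27) - 1*(-669)) = 1/(I*sqrt(21) - 1*(-669)) = 1/(I*sqrt(21) + 669) = 1/(669 + I*sqrt(21))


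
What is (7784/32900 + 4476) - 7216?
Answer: -3219222/1175 ≈ -2739.8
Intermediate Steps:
(7784/32900 + 4476) - 7216 = (7784*(1/32900) + 4476) - 7216 = (278/1175 + 4476) - 7216 = 5259578/1175 - 7216 = -3219222/1175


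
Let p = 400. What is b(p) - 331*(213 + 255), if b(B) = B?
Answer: -154508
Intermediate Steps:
b(p) - 331*(213 + 255) = 400 - 331*(213 + 255) = 400 - 331*468 = 400 - 154908 = -154508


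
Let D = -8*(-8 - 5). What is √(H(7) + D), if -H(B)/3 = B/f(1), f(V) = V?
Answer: √83 ≈ 9.1104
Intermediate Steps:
D = 104 (D = -8*(-13) = 104)
H(B) = -3*B (H(B) = -3*B/1 = -3*B)
√(H(7) + D) = √(-3*7 + 104) = √(-21 + 104) = √83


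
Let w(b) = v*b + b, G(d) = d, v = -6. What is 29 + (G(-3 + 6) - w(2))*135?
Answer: 1784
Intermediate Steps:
w(b) = -5*b (w(b) = -6*b + b = -5*b)
29 + (G(-3 + 6) - w(2))*135 = 29 + ((-3 + 6) - (-5)*2)*135 = 29 + (3 - 1*(-10))*135 = 29 + (3 + 10)*135 = 29 + 13*135 = 29 + 1755 = 1784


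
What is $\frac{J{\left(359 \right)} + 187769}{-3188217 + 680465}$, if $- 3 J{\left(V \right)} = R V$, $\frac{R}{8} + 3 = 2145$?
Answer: $\frac{1862839}{2507752} \approx 0.74283$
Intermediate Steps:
$R = 17136$ ($R = -24 + 8 \cdot 2145 = -24 + 17160 = 17136$)
$J{\left(V \right)} = - 5712 V$ ($J{\left(V \right)} = - \frac{17136 V}{3} = - 5712 V$)
$\frac{J{\left(359 \right)} + 187769}{-3188217 + 680465} = \frac{\left(-5712\right) 359 + 187769}{-3188217 + 680465} = \frac{-2050608 + 187769}{-2507752} = \left(-1862839\right) \left(- \frac{1}{2507752}\right) = \frac{1862839}{2507752}$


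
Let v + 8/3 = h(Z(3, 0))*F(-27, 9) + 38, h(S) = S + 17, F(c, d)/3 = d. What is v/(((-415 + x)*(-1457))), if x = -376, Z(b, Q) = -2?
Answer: 1321/3457461 ≈ 0.00038207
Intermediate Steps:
F(c, d) = 3*d
h(S) = 17 + S
v = 1321/3 (v = -8/3 + ((17 - 2)*(3*9) + 38) = -8/3 + (15*27 + 38) = -8/3 + (405 + 38) = -8/3 + 443 = 1321/3 ≈ 440.33)
v/(((-415 + x)*(-1457))) = 1321/(3*(((-415 - 376)*(-1457)))) = 1321/(3*((-791*(-1457)))) = (1321/3)/1152487 = (1321/3)*(1/1152487) = 1321/3457461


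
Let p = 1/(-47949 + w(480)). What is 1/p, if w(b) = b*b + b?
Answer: 182931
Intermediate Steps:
w(b) = b + b**2 (w(b) = b**2 + b = b + b**2)
p = 1/182931 (p = 1/(-47949 + 480*(1 + 480)) = 1/(-47949 + 480*481) = 1/(-47949 + 230880) = 1/182931 ≈ 5.4665e-6)
1/p = 1/(1/182931) = 182931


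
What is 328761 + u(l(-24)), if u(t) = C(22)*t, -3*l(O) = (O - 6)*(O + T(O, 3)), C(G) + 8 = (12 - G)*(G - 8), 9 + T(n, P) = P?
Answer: 373161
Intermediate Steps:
T(n, P) = -9 + P
C(G) = -8 + (-8 + G)*(12 - G) (C(G) = -8 + (12 - G)*(G - 8) = -8 + (12 - G)*(-8 + G) = -8 + (-8 + G)*(12 - G))
l(O) = -(-6 + O)²/3 (l(O) = -(O - 6)*(O + (-9 + 3))/3 = -(-6 + O)*(O - 6)/3 = -(-6 + O)*(-6 + O)/3 = -(-6 + O)²/3)
u(t) = -148*t (u(t) = (-104 - 1*22² + 20*22)*t = (-104 - 1*484 + 440)*t = (-104 - 484 + 440)*t = -148*t)
328761 + u(l(-24)) = 328761 - 148*(-12 + 4*(-24) - ⅓*(-24)²) = 328761 - 148*(-12 - 96 - ⅓*576) = 328761 - 148*(-12 - 96 - 192) = 328761 - 148*(-300) = 328761 + 44400 = 373161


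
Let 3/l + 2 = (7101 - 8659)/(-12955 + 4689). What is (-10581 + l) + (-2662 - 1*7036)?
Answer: -151841272/7487 ≈ -20281.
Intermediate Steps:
l = -12399/7487 (l = 3/(-2 + (7101 - 8659)/(-12955 + 4689)) = 3/(-2 - 1558/(-8266)) = 3/(-2 - 1558*(-1/8266)) = 3/(-2 + 779/4133) = 3/(-7487/4133) = 3*(-4133/7487) = -12399/7487 ≈ -1.6561)
(-10581 + l) + (-2662 - 1*7036) = (-10581 - 12399/7487) + (-2662 - 1*7036) = -79232346/7487 + (-2662 - 7036) = -79232346/7487 - 9698 = -151841272/7487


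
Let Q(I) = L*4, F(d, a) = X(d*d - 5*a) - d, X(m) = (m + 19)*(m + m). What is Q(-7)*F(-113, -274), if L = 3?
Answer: 4804320444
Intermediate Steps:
X(m) = 2*m*(19 + m) (X(m) = (19 + m)*(2*m) = 2*m*(19 + m))
F(d, a) = -d + 2*(d² - 5*a)*(19 + d² - 5*a) (F(d, a) = 2*(d*d - 5*a)*(19 + (d*d - 5*a)) - d = 2*(d² - 5*a)*(19 + (d² - 5*a)) - d = 2*(d² - 5*a)*(19 + d² - 5*a) - d = -d + 2*(d² - 5*a)*(19 + d² - 5*a))
Q(I) = 12 (Q(I) = 3*4 = 12)
Q(-7)*F(-113, -274) = 12*(-1*(-113) - 2*(-1*(-113)² + 5*(-274))*(19 + (-113)² - 5*(-274))) = 12*(113 - 2*(-1*12769 - 1370)*(19 + 12769 + 1370)) = 12*(113 - 2*(-12769 - 1370)*14158) = 12*(113 - 2*(-14139)*14158) = 12*(113 + 400359924) = 12*400360037 = 4804320444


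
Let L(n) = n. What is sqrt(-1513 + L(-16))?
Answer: I*sqrt(1529) ≈ 39.102*I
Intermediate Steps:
sqrt(-1513 + L(-16)) = sqrt(-1513 - 16) = sqrt(-1529) = I*sqrt(1529)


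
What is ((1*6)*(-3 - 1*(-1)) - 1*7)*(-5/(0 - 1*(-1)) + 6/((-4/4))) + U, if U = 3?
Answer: 212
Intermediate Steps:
((1*6)*(-3 - 1*(-1)) - 1*7)*(-5/(0 - 1*(-1)) + 6/((-4/4))) + U = ((1*6)*(-3 - 1*(-1)) - 1*7)*(-5/(0 - 1*(-1)) + 6/((-4/4))) + 3 = (6*(-3 + 1) - 7)*(-5/(0 + 1) + 6/((-4*¼))) + 3 = (6*(-2) - 7)*(-5/1 + 6/(-1)) + 3 = (-12 - 7)*(-5*1 + 6*(-1)) + 3 = -19*(-5 - 6) + 3 = -19*(-11) + 3 = 209 + 3 = 212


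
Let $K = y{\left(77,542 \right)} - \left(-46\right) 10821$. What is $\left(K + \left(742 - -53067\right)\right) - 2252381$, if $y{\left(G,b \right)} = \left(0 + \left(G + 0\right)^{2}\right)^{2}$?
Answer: $33452235$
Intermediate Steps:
$y{\left(G,b \right)} = G^{4}$ ($y{\left(G,b \right)} = \left(0 + G^{2}\right)^{2} = \left(G^{2}\right)^{2} = G^{4}$)
$K = 35650807$ ($K = 77^{4} - \left(-46\right) 10821 = 35153041 - -497766 = 35153041 + 497766 = 35650807$)
$\left(K + \left(742 - -53067\right)\right) - 2252381 = \left(35650807 + \left(742 - -53067\right)\right) - 2252381 = \left(35650807 + \left(742 + 53067\right)\right) - 2252381 = \left(35650807 + 53809\right) - 2252381 = 35704616 - 2252381 = 33452235$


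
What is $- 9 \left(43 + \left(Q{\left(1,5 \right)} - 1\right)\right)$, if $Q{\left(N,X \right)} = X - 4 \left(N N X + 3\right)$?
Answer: $-135$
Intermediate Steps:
$Q{\left(N,X \right)} = -12 + X - 4 X N^{2}$ ($Q{\left(N,X \right)} = X - 4 \left(N^{2} X + 3\right) = X - 4 \left(X N^{2} + 3\right) = X - 4 \left(3 + X N^{2}\right) = X - \left(12 + 4 X N^{2}\right) = -12 + X - 4 X N^{2}$)
$- 9 \left(43 + \left(Q{\left(1,5 \right)} - 1\right)\right) = - 9 \left(43 - 28\right) = \left(-9\right) 15 = -135$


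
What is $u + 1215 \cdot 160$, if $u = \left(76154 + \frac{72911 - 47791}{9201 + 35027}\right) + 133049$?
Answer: $\frac{4462644651}{11057} \approx 4.036 \cdot 10^{5}$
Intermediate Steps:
$u = \frac{2313163851}{11057}$ ($u = \left(76154 + \frac{25120}{44228}\right) + 133049 = \left(76154 + 25120 \cdot \frac{1}{44228}\right) + 133049 = \left(76154 + \frac{6280}{11057}\right) + 133049 = \frac{842041058}{11057} + 133049 = \frac{2313163851}{11057} \approx 2.092 \cdot 10^{5}$)
$u + 1215 \cdot 160 = \frac{2313163851}{11057} + 1215 \cdot 160 = \frac{2313163851}{11057} + 194400 = \frac{4462644651}{11057}$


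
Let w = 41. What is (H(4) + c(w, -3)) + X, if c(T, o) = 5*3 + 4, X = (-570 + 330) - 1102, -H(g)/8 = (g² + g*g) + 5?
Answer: -1619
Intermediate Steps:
H(g) = -40 - 16*g² (H(g) = -8*((g² + g*g) + 5) = -8*((g² + g²) + 5) = -8*(2*g² + 5) = -8*(5 + 2*g²) = -40 - 16*g²)
X = -1342 (X = -240 - 1102 = -1342)
c(T, o) = 19 (c(T, o) = 15 + 4 = 19)
(H(4) + c(w, -3)) + X = ((-40 - 16*4²) + 19) - 1342 = ((-40 - 16*16) + 19) - 1342 = ((-40 - 256) + 19) - 1342 = (-296 + 19) - 1342 = -277 - 1342 = -1619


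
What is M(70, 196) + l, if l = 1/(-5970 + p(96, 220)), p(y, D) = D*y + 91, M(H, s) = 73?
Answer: 1112594/15241 ≈ 73.000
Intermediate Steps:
p(y, D) = 91 + D*y
l = 1/15241 (l = 1/(-5970 + (91 + 220*96)) = 1/(-5970 + (91 + 21120)) = 1/(-5970 + 21211) = 1/15241 ≈ 6.5612e-5)
M(70, 196) + l = 73 + 1/15241 = 1112594/15241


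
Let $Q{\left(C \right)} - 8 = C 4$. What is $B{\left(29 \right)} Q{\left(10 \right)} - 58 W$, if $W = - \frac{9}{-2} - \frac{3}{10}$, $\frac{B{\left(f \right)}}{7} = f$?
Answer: $\frac{47502}{5} \approx 9500.4$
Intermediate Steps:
$B{\left(f \right)} = 7 f$
$Q{\left(C \right)} = 8 + 4 C$ ($Q{\left(C \right)} = 8 + C 4 = 8 + 4 C$)
$W = \frac{21}{5}$ ($W = \left(-9\right) \left(- \frac{1}{2}\right) - \frac{3}{10} = \frac{9}{2} - \frac{3}{10} = \frac{21}{5} \approx 4.2$)
$B{\left(29 \right)} Q{\left(10 \right)} - 58 W = 7 \cdot 29 \left(8 + 4 \cdot 10\right) - \frac{1218}{5} = 203 \left(8 + 40\right) - \frac{1218}{5} = 203 \cdot 48 - \frac{1218}{5} = 9744 - \frac{1218}{5} = \frac{47502}{5}$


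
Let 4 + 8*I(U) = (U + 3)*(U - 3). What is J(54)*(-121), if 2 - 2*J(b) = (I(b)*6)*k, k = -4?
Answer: -1054031/2 ≈ -5.2702e+5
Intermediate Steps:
I(U) = -1/2 + (-3 + U)*(3 + U)/8 (I(U) = -1/2 + ((U + 3)*(U - 3))/8 = -1/2 + ((3 + U)*(-3 + U))/8 = -1/2 + ((-3 + U)*(3 + U))/8 = -1/2 + (-3 + U)*(3 + U)/8)
J(b) = -37/2 + 3*b**2/2 (J(b) = 1 - (-13/8 + b**2/8)*6*(-4)/2 = 1 - (-39/4 + 3*b**2/4)*(-4)/2 = 1 - (39 - 3*b**2)/2 = 1 + (-39/2 + 3*b**2/2) = -37/2 + 3*b**2/2)
J(54)*(-121) = (-37/2 + (3/2)*54**2)*(-121) = (-37/2 + (3/2)*2916)*(-121) = (-37/2 + 4374)*(-121) = (8711/2)*(-121) = -1054031/2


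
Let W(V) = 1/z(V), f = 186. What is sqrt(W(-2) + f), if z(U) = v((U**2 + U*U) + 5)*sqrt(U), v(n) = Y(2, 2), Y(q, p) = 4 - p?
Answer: sqrt(744 - I*sqrt(2))/2 ≈ 13.638 - 0.012962*I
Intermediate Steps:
v(n) = 2 (v(n) = 4 - 1*2 = 4 - 2 = 2)
z(U) = 2*sqrt(U)
W(V) = 1/(2*sqrt(V))
sqrt(W(-2) + f) = sqrt(1/(2*sqrt(-2)) + 186) = sqrt((-I*sqrt(2)/2)/2 + 186) = sqrt(-I*sqrt(2)/4 + 186) = sqrt(186 - I*sqrt(2)/4)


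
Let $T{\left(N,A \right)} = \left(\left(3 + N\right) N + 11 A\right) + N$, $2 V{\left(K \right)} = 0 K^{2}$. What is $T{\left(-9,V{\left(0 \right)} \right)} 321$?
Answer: $14445$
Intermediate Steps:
$V{\left(K \right)} = 0$ ($V{\left(K \right)} = \frac{0 K^{2}}{2} = \frac{1}{2} \cdot 0 = 0$)
$T{\left(N,A \right)} = N + 11 A + N \left(3 + N\right)$ ($T{\left(N,A \right)} = \left(N \left(3 + N\right) + 11 A\right) + N = \left(11 A + N \left(3 + N\right)\right) + N = N + 11 A + N \left(3 + N\right)$)
$T{\left(-9,V{\left(0 \right)} \right)} 321 = \left(\left(-9\right)^{2} + 4 \left(-9\right) + 11 \cdot 0\right) 321 = \left(81 - 36 + 0\right) 321 = 45 \cdot 321 = 14445$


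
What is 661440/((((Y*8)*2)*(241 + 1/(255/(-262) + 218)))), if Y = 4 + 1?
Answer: 156708916/4567921 ≈ 34.306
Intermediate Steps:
Y = 5
661440/((((Y*8)*2)*(241 + 1/(255/(-262) + 218)))) = 661440/((((5*8)*2)*(241 + 1/(255/(-262) + 218)))) = 661440/(((40*2)*(241 + 1/(255*(-1/262) + 218)))) = 661440/((80*(241 + 1/(-255/262 + 218)))) = 661440/((80*(241 + 1/(56861/262)))) = 661440/((80*(241 + 262/56861))) = 661440/((80*(13703763/56861))) = 661440/(1096301040/56861) = 661440*(56861/1096301040) = 156708916/4567921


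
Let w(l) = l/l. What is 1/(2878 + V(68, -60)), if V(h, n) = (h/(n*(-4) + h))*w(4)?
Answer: 77/221623 ≈ 0.00034744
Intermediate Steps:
w(l) = 1
V(h, n) = h/(h - 4*n) (V(h, n) = (h/(n*(-4) + h))*1 = (h/(-4*n + h))*1 = (h/(h - 4*n))*1 = h/(h - 4*n))
1/(2878 + V(68, -60)) = 1/(2878 + 68/(68 - 4*(-60))) = 1/(2878 + 68/(68 + 240)) = 1/(2878 + 68/308) = 1/(2878 + 68*(1/308)) = 1/(2878 + 17/77) = 1/(221623/77) = 77/221623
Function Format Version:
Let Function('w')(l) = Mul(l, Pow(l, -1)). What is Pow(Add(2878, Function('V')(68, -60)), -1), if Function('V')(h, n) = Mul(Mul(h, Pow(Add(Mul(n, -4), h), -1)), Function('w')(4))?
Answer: Rational(77, 221623) ≈ 0.00034744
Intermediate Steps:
Function('w')(l) = 1
Function('V')(h, n) = Mul(h, Pow(Add(h, Mul(-4, n)), -1)) (Function('V')(h, n) = Mul(Mul(h, Pow(Add(Mul(n, -4), h), -1)), 1) = Mul(Mul(h, Pow(Add(Mul(-4, n), h), -1)), 1) = Mul(Mul(h, Pow(Add(h, Mul(-4, n)), -1)), 1) = Mul(h, Pow(Add(h, Mul(-4, n)), -1)))
Pow(Add(2878, Function('V')(68, -60)), -1) = Pow(Add(2878, Mul(68, Pow(Add(68, Mul(-4, -60)), -1))), -1) = Pow(Add(2878, Mul(68, Pow(Add(68, 240), -1))), -1) = Pow(Add(2878, Mul(68, Pow(308, -1))), -1) = Pow(Add(2878, Mul(68, Rational(1, 308))), -1) = Pow(Add(2878, Rational(17, 77)), -1) = Pow(Rational(221623, 77), -1) = Rational(77, 221623)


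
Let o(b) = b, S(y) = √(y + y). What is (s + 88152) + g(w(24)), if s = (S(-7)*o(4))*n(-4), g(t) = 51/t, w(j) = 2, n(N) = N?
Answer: 176355/2 - 16*I*√14 ≈ 88178.0 - 59.867*I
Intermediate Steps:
S(y) = √2*√y (S(y) = √(2*y) = √2*√y)
s = -16*I*√14 (s = ((√2*√(-7))*4)*(-4) = ((√2*(I*√7))*4)*(-4) = ((I*√14)*4)*(-4) = (4*I*√14)*(-4) = -16*I*√14 ≈ -59.867*I)
(s + 88152) + g(w(24)) = (-16*I*√14 + 88152) + 51/2 = (88152 - 16*I*√14) + 51*(½) = (88152 - 16*I*√14) + 51/2 = 176355/2 - 16*I*√14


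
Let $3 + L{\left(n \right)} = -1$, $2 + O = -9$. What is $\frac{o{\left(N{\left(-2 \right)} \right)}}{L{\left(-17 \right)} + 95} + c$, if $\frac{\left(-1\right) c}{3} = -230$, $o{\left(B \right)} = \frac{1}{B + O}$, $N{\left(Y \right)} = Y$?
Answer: $\frac{816269}{1183} \approx 690.0$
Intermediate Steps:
$O = -11$ ($O = -2 - 9 = -11$)
$o{\left(B \right)} = \frac{1}{-11 + B}$ ($o{\left(B \right)} = \frac{1}{B - 11} = \frac{1}{-11 + B}$)
$L{\left(n \right)} = -4$ ($L{\left(n \right)} = -3 - 1 = -4$)
$c = 690$ ($c = \left(-3\right) \left(-230\right) = 690$)
$\frac{o{\left(N{\left(-2 \right)} \right)}}{L{\left(-17 \right)} + 95} + c = \frac{1}{\left(-4 + 95\right) \left(-11 - 2\right)} + 690 = \frac{1}{91 \left(-13\right)} + 690 = \frac{1}{91} \left(- \frac{1}{13}\right) + 690 = - \frac{1}{1183} + 690 = \frac{816269}{1183}$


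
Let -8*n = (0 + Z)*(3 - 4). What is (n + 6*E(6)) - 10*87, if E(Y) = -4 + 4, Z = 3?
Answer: -6957/8 ≈ -869.63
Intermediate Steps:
E(Y) = 0
n = 3/8 (n = -(0 + 3)*(3 - 4)/8 = -3*(-1)/8 = -⅛*(-3) = 3/8 ≈ 0.37500)
(n + 6*E(6)) - 10*87 = (3/8 + 6*0) - 10*87 = (3/8 + 0) - 870 = 3/8 - 870 = -6957/8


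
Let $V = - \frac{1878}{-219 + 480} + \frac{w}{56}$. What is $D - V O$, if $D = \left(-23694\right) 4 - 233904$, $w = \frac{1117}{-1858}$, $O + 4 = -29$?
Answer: $- \frac{992473946057}{3017392} \approx -3.2892 \cdot 10^{5}$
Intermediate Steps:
$O = -33$ ($O = -4 - 29 = -33$)
$w = - \frac{1117}{1858}$ ($w = 1117 \left(- \frac{1}{1858}\right) = - \frac{1117}{1858} \approx -0.60118$)
$V = - \frac{65231227}{9052176}$ ($V = - \frac{1878}{-219 + 480} - \frac{1117}{1858 \cdot 56} = - \frac{1878}{261} - \frac{1117}{104048} = \left(-1878\right) \frac{1}{261} - \frac{1117}{104048} = - \frac{626}{87} - \frac{1117}{104048} = - \frac{65231227}{9052176} \approx -7.2061$)
$D = -328680$ ($D = -94776 - 233904 = -328680$)
$D - V O = -328680 - \left(- \frac{65231227}{9052176}\right) \left(-33\right) = -328680 - \frac{717543497}{3017392} = - \frac{992473946057}{3017392}$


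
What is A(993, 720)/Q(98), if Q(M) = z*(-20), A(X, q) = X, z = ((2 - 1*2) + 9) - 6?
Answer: -331/20 ≈ -16.550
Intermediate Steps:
z = 3 (z = ((2 - 2) + 9) - 6 = (0 + 9) - 6 = 9 - 6 = 3)
Q(M) = -60 (Q(M) = 3*(-20) = -60)
A(993, 720)/Q(98) = 993/(-60) = 993*(-1/60) = -331/20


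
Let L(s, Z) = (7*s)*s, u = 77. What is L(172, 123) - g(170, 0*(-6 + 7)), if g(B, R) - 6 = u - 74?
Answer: 207079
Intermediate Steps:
L(s, Z) = 7*s²
g(B, R) = 9 (g(B, R) = 6 + (77 - 74) = 6 + 3 = 9)
L(172, 123) - g(170, 0*(-6 + 7)) = 7*172² - 1*9 = 7*29584 - 9 = 207088 - 9 = 207079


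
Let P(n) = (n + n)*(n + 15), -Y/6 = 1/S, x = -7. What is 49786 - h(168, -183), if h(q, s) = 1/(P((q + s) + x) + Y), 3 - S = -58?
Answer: 935080591/18782 ≈ 49786.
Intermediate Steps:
S = 61 (S = 3 - 1*(-58) = 3 + 58 = 61)
Y = -6/61 ≈ -0.098361
P(n) = 2*n*(15 + n) (P(n) = (2*n)*(15 + n) = 2*n*(15 + n))
h(q, s) = 1/(-6/61 + 2*(-7 + q + s)*(8 + q + s)) (h(q, s) = 1/(2*((q + s) - 7)*(15 + ((q + s) - 7)) - 6/61) = 1/(2*(-7 + q + s)*(15 + (-7 + q + s)) - 6/61) = 1/(2*(-7 + q + s)*(8 + q + s) - 6/61) = 1/(-6/61 + 2*(-7 + q + s)*(8 + q + s)))
49786 - h(168, -183) = 49786 - 61/(2*(-3 + 61*(-7 + 168 - 183)*(8 + 168 - 183))) = 49786 - 61/(2*(-3 + 61*(-22)*(-7))) = 49786 - 61/(2*(-3 + 9394)) = 49786 - 61/(2*9391) = 49786 - 1*61/18782 = 49786 - 61/18782 = 935080591/18782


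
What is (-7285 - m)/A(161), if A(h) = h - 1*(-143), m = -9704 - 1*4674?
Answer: 7093/304 ≈ 23.332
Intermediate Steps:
m = -14378 (m = -9704 - 4674 = -14378)
A(h) = 143 + h (A(h) = h + 143 = 143 + h)
(-7285 - m)/A(161) = (-7285 - 1*(-14378))/(143 + 161) = (-7285 + 14378)/304 = 7093*(1/304) = 7093/304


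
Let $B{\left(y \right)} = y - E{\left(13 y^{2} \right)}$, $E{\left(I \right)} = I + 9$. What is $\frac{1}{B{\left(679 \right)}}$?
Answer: $- \frac{1}{5992863} \approx -1.6687 \cdot 10^{-7}$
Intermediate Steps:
$E{\left(I \right)} = 9 + I$
$B{\left(y \right)} = -9 + y - 13 y^{2}$ ($B{\left(y \right)} = y - \left(9 + 13 y^{2}\right) = -9 + y - 13 y^{2}$)
$\frac{1}{B{\left(679 \right)}} = \frac{1}{-9 + 679 - 13 \cdot 679^{2}} = \frac{1}{-9 + 679 - 5993533} = \frac{1}{-5992863} = - \frac{1}{5992863}$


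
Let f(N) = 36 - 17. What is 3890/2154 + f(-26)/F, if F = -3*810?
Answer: 1568629/872370 ≈ 1.7981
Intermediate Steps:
f(N) = 19
F = -2430
3890/2154 + f(-26)/F = 3890/2154 + 19/(-2430) = 3890*(1/2154) + 19*(-1/2430) = 1945/1077 - 19/2430 = 1568629/872370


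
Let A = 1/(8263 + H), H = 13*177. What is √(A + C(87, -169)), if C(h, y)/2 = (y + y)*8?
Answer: I*√150880623151/5282 ≈ 73.539*I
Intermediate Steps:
H = 2301
C(h, y) = 32*y (C(h, y) = 2*((y + y)*8) = 2*((2*y)*8) = 2*(16*y) = 32*y)
A = 1/10564 (A = 1/(8263 + 2301) = 1/10564 ≈ 9.4661e-5)
√(A + C(87, -169)) = √(1/10564 + 32*(-169)) = √(1/10564 - 5408) = √(-57130111/10564) = I*√150880623151/5282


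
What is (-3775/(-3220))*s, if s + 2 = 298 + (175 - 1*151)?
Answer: 60400/161 ≈ 375.16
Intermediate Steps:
s = 320 (s = -2 + (298 + (175 - 1*151)) = -2 + (298 + (175 - 151)) = -2 + (298 + 24) = -2 + 322 = 320)
(-3775/(-3220))*s = -3775/(-3220)*320 = -3775*(-1/3220)*320 = (755/644)*320 = 60400/161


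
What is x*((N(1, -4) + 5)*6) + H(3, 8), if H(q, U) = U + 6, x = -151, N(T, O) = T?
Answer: -5422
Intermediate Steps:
H(q, U) = 6 + U
x*((N(1, -4) + 5)*6) + H(3, 8) = -151*(1 + 5)*6 + (6 + 8) = -906*6 + 14 = -151*36 + 14 = -5436 + 14 = -5422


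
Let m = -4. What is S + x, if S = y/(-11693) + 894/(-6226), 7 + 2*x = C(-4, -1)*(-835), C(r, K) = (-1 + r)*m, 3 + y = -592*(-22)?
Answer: -55293771341/6618238 ≈ -8354.8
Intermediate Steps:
y = 13021 (y = -3 - 592*(-22) = -3 + 13024 = 13021)
C(r, K) = 4 - 4*r (C(r, K) = (-1 + r)*(-4) = 4 - 4*r)
x = -16707/2 (x = -7/2 + ((4 - 4*(-4))*(-835))/2 = -7/2 + ((4 + 16)*(-835))/2 = -7/2 + (20*(-835))/2 = -7/2 + (1/2)*(-16700) = -7/2 - 8350 = -16707/2 ≈ -8353.5)
S = -4160104/3309119 (S = 13021/(-11693) + 894/(-6226) = 13021*(-1/11693) + 894*(-1/6226) = -13021/11693 - 447/3113 = -4160104/3309119 ≈ -1.2572)
S + x = -4160104/3309119 - 16707/2 = -55293771341/6618238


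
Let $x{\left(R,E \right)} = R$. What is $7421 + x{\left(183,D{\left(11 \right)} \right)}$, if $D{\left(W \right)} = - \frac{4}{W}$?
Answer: $7604$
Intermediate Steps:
$7421 + x{\left(183,D{\left(11 \right)} \right)} = 7421 + 183 = 7604$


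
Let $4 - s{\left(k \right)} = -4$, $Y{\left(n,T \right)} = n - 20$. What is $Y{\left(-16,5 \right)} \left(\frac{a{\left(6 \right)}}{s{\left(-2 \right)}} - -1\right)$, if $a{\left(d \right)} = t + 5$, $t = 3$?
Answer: $-72$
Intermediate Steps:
$Y{\left(n,T \right)} = -20 + n$
$s{\left(k \right)} = 8$ ($s{\left(k \right)} = 4 - -4 = 4 + 4 = 8$)
$a{\left(d \right)} = 8$ ($a{\left(d \right)} = 3 + 5 = 8$)
$Y{\left(-16,5 \right)} \left(\frac{a{\left(6 \right)}}{s{\left(-2 \right)}} - -1\right) = \left(-20 - 16\right) \left(\frac{8}{8} - -1\right) = - 36 \left(8 \cdot \frac{1}{8} + 1\right) = - 36 \left(1 + 1\right) = \left(-36\right) 2 = -72$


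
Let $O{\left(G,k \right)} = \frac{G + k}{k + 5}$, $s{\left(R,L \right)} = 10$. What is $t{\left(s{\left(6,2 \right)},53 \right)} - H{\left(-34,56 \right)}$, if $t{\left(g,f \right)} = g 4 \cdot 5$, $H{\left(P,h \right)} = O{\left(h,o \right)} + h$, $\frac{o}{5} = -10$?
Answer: $\frac{2162}{15} \approx 144.13$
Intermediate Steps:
$o = -50$ ($o = 5 \left(-10\right) = -50$)
$O{\left(G,k \right)} = \frac{G + k}{5 + k}$
$H{\left(P,h \right)} = \frac{10}{9} + \frac{44 h}{45}$ ($H{\left(P,h \right)} = \frac{h - 50}{5 - 50} + h = \frac{-50 + h}{-45} + h = - \frac{-50 + h}{45} + h = \left(\frac{10}{9} - \frac{h}{45}\right) + h = \frac{10}{9} + \frac{44 h}{45}$)
$t{\left(g,f \right)} = 20 g$ ($t{\left(g,f \right)} = 4 g 5 = 20 g$)
$t{\left(s{\left(6,2 \right)},53 \right)} - H{\left(-34,56 \right)} = 20 \cdot 10 - \left(\frac{10}{9} + \frac{44}{45} \cdot 56\right) = 200 - \left(\frac{10}{9} + \frac{2464}{45}\right) = 200 - \frac{838}{15} = \frac{2162}{15}$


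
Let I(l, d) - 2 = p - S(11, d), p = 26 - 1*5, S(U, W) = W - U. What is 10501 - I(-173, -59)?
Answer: 10408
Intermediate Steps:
p = 21 (p = 26 - 5 = 21)
I(l, d) = 34 - d (I(l, d) = 2 + (21 - (d - 1*11)) = 2 + (21 - (d - 11)) = 2 + (21 - (-11 + d)) = 2 + (21 + (11 - d)) = 2 + (32 - d) = 34 - d)
10501 - I(-173, -59) = 10501 - (34 - 1*(-59)) = 10501 - (34 + 59) = 10501 - 1*93 = 10501 - 93 = 10408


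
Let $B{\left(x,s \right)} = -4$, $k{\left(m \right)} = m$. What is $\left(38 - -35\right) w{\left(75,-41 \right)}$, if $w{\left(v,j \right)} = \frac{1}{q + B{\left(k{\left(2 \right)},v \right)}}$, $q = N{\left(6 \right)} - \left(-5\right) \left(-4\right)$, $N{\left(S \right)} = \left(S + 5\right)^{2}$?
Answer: $\frac{73}{97} \approx 0.75258$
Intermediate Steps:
$N{\left(S \right)} = \left(5 + S\right)^{2}$
$q = 101$ ($q = \left(5 + 6\right)^{2} - \left(-5\right) \left(-4\right) = 11^{2} - 20 = 121 - 20 = 101$)
$w{\left(v,j \right)} = \frac{1}{97}$ ($w{\left(v,j \right)} = \frac{1}{101 - 4} = \frac{1}{97}$)
$\left(38 - -35\right) w{\left(75,-41 \right)} = \left(38 - -35\right) \frac{1}{97} = \left(38 + 35\right) \frac{1}{97} = 73 \cdot \frac{1}{97} = \frac{73}{97}$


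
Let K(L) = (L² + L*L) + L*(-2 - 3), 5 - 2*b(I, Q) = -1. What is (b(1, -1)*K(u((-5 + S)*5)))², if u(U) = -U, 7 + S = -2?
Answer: 803722500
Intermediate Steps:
S = -9 (S = -7 - 2 = -9)
b(I, Q) = 3 (b(I, Q) = 5/2 - ½*(-1) = 5/2 + ½ = 3)
K(L) = -5*L + 2*L² (K(L) = (L² + L²) + L*(-5) = 2*L² - 5*L = -5*L + 2*L²)
(b(1, -1)*K(u((-5 + S)*5)))² = (3*((-(-5 - 9)*5)*(-5 + 2*(-(-5 - 9)*5))))² = (3*((-(-14)*5)*(-5 + 2*(-(-14)*5))))² = (3*((-1*(-70))*(-5 + 2*(-1*(-70)))))² = (3*(70*(-5 + 2*70)))² = (3*(70*(-5 + 140)))² = (3*(70*135))² = (3*9450)² = 28350² = 803722500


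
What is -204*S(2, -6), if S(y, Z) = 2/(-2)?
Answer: 204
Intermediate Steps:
S(y, Z) = -1 (S(y, Z) = 2*(-1/2) = -1)
-204*S(2, -6) = -204*(-1) = 204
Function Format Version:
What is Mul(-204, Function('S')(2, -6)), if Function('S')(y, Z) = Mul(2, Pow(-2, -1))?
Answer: 204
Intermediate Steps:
Function('S')(y, Z) = -1 (Function('S')(y, Z) = Mul(2, Rational(-1, 2)) = -1)
Mul(-204, Function('S')(2, -6)) = Mul(-204, -1) = 204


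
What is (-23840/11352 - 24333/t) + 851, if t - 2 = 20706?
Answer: 24910100485/29384652 ≈ 847.72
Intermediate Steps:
t = 20708 (t = 2 + 20706 = 20708)
(-23840/11352 - 24333/t) + 851 = (-23840/11352 - 24333/20708) + 851 = (-23840*1/11352 - 24333*1/20708) + 851 = (-2980/1419 - 24333/20708) + 851 = -96238367/29384652 + 851 = 24910100485/29384652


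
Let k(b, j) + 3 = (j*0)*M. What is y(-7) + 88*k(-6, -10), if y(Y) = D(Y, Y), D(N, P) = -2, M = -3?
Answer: -266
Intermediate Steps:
k(b, j) = -3 (k(b, j) = -3 + (j*0)*(-3) = -3 + 0*(-3) = -3 + 0 = -3)
y(Y) = -2
y(-7) + 88*k(-6, -10) = -2 + 88*(-3) = -2 - 264 = -266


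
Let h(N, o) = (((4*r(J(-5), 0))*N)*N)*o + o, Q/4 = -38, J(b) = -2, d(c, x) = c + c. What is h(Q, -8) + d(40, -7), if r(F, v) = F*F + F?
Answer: -1478584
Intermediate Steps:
d(c, x) = 2*c
r(F, v) = F + F² (r(F, v) = F² + F = F + F²)
Q = -152 (Q = 4*(-38) = -152)
h(N, o) = o + 8*o*N² (h(N, o) = (((4*(-2*(1 - 2)))*N)*N)*o + o = (((4*(-2*(-1)))*N)*N)*o + o = (((4*2)*N)*N)*o + o = ((8*N)*N)*o + o = (8*N²)*o + o = 8*o*N² + o = o + 8*o*N²)
h(Q, -8) + d(40, -7) = -8*(1 + 8*(-152)²) + 2*40 = -8*(1 + 8*23104) + 80 = -8*(1 + 184832) + 80 = -8*184833 + 80 = -1478664 + 80 = -1478584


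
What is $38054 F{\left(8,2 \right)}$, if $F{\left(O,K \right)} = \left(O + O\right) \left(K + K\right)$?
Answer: $2435456$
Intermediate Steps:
$F{\left(O,K \right)} = 4 K O$ ($F{\left(O,K \right)} = 2 O 2 K = 4 K O$)
$38054 F{\left(8,2 \right)} = 38054 \cdot 4 \cdot 2 \cdot 8 = 38054 \cdot 64 = 2435456$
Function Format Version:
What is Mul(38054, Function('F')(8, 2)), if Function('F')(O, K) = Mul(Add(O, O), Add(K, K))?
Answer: 2435456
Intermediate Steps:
Function('F')(O, K) = Mul(4, K, O) (Function('F')(O, K) = Mul(Mul(2, O), Mul(2, K)) = Mul(4, K, O))
Mul(38054, Function('F')(8, 2)) = Mul(38054, Mul(4, 2, 8)) = Mul(38054, 64) = 2435456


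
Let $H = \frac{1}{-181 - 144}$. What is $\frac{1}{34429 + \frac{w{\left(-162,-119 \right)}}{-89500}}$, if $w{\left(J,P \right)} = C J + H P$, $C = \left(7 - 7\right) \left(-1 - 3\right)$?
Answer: $\frac{29087500}{1001453537381} \approx 2.9045 \cdot 10^{-5}$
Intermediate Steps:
$H = - \frac{1}{325}$ ($H = \frac{1}{-325} = - \frac{1}{325} \approx -0.0030769$)
$C = 0$ ($C = 0 \left(-1 - 3\right) = 0 \left(-4\right) = 0$)
$w{\left(J,P \right)} = - \frac{P}{325}$ ($w{\left(J,P \right)} = 0 J - \frac{P}{325} = 0 - \frac{P}{325} = - \frac{P}{325}$)
$\frac{1}{34429 + \frac{w{\left(-162,-119 \right)}}{-89500}} = \frac{1}{34429 + \frac{\left(- \frac{1}{325}\right) \left(-119\right)}{-89500}} = \frac{1}{34429 + \frac{119}{325} \left(- \frac{1}{89500}\right)} = \frac{1}{34429 - \frac{119}{29087500}} = \frac{1}{\frac{1001453537381}{29087500}} = \frac{29087500}{1001453537381}$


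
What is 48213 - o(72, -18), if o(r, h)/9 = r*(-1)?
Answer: 48861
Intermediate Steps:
o(r, h) = -9*r (o(r, h) = 9*(r*(-1)) = 9*(-r) = -9*r)
48213 - o(72, -18) = 48213 - (-9)*72 = 48213 - 1*(-648) = 48213 + 648 = 48861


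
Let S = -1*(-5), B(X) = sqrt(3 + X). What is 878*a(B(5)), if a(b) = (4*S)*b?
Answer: 35120*sqrt(2) ≈ 49667.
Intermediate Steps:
S = 5
a(b) = 20*b (a(b) = (4*5)*b = 20*b)
878*a(B(5)) = 878*(20*sqrt(3 + 5)) = 878*(20*sqrt(8)) = 878*(20*(2*sqrt(2))) = 878*(40*sqrt(2)) = 35120*sqrt(2)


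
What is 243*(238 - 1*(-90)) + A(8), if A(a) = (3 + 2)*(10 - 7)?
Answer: 79719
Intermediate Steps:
A(a) = 15 (A(a) = 5*3 = 15)
243*(238 - 1*(-90)) + A(8) = 243*(238 - 1*(-90)) + 15 = 243*(238 + 90) + 15 = 243*328 + 15 = 79704 + 15 = 79719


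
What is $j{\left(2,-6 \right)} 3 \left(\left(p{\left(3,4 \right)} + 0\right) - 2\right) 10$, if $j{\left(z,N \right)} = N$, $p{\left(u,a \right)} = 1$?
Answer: $180$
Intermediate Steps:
$j{\left(2,-6 \right)} 3 \left(\left(p{\left(3,4 \right)} + 0\right) - 2\right) 10 = - 6 \cdot 3 \left(\left(1 + 0\right) - 2\right) 10 = - 6 \cdot 3 \left(1 - 2\right) 10 = - 6 \cdot 3 \left(-1\right) 10 = \left(-6\right) \left(-3\right) 10 = 18 \cdot 10 = 180$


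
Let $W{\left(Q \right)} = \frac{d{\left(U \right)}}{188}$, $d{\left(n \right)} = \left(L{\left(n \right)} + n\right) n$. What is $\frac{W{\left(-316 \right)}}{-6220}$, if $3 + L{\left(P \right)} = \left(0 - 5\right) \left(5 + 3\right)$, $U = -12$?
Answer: $- \frac{33}{58468} \approx -0.00056441$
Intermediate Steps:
$L{\left(P \right)} = -43$ ($L{\left(P \right)} = -3 + \left(0 - 5\right) \left(5 + 3\right) = -3 - 40 = -43$)
$d{\left(n \right)} = n \left(-43 + n\right)$ ($d{\left(n \right)} = \left(-43 + n\right) n = n \left(-43 + n\right)$)
$W{\left(Q \right)} = \frac{165}{47}$ ($W{\left(Q \right)} = \frac{\left(-12\right) \left(-43 - 12\right)}{188} = \left(-12\right) \left(-55\right) \frac{1}{188} = 660 \cdot \frac{1}{188} = \frac{165}{47}$)
$\frac{W{\left(-316 \right)}}{-6220} = \frac{165}{47 \left(-6220\right)} = \frac{165}{47} \left(- \frac{1}{6220}\right) = - \frac{33}{58468}$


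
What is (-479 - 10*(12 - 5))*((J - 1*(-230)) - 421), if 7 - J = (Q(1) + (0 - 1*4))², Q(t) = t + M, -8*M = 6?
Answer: 1739781/16 ≈ 1.0874e+5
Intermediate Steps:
M = -¾ (M = -⅛*6 = -¾ ≈ -0.75000)
Q(t) = -¾ + t (Q(t) = t - ¾ = -¾ + t)
J = -113/16 (J = 7 - ((-¾ + 1) + (0 - 1*4))² = 7 - (¼ + (0 - 4))² = 7 - (¼ - 4)² = 7 - (-15/4)² = 7 - 1*225/16 = 7 - 225/16 = -113/16 ≈ -7.0625)
(-479 - 10*(12 - 5))*((J - 1*(-230)) - 421) = (-479 - 10*(12 - 5))*((-113/16 - 1*(-230)) - 421) = (-479 - 10*7)*((-113/16 + 230) - 421) = (-479 - 70)*(3567/16 - 421) = -549*(-3169/16) = 1739781/16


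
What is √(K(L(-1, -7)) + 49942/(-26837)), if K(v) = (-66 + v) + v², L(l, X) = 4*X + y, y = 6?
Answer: √283868635870/26837 ≈ 19.853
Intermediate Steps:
L(l, X) = 6 + 4*X (L(l, X) = 4*X + 6 = 6 + 4*X)
K(v) = -66 + v + v²
√(K(L(-1, -7)) + 49942/(-26837)) = √((-66 + (6 + 4*(-7)) + (6 + 4*(-7))²) + 49942/(-26837)) = √((-66 + (6 - 28) + (6 - 28)²) + 49942*(-1/26837)) = √((-66 - 22 + (-22)²) - 49942/26837) = √((-66 - 22 + 484) - 49942/26837) = √(396 - 49942/26837) = √(10577510/26837) = √283868635870/26837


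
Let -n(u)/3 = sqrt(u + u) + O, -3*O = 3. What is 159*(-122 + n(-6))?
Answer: -18921 - 954*I*sqrt(3) ≈ -18921.0 - 1652.4*I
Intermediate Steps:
O = -1 (O = -1/3*3 = -1)
n(u) = 3 - 3*sqrt(2)*sqrt(u) (n(u) = -3*(sqrt(u + u) - 1) = -3*(sqrt(2*u) - 1) = -3*(sqrt(2)*sqrt(u) - 1) = -3*(-1 + sqrt(2)*sqrt(u)) = 3 - 3*sqrt(2)*sqrt(u))
159*(-122 + n(-6)) = 159*(-122 + (3 - 3*sqrt(2)*sqrt(-6))) = 159*(-122 + (3 - 3*sqrt(2)*I*sqrt(6))) = 159*(-122 + (3 - 6*I*sqrt(3))) = 159*(-119 - 6*I*sqrt(3)) = -18921 - 954*I*sqrt(3)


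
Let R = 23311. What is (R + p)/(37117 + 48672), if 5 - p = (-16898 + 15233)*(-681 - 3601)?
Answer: -7106214/85789 ≈ -82.834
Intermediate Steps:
p = -7129525 (p = 5 - (-16898 + 15233)*(-681 - 3601) = 5 - (-1665)*(-4282) = 5 - 1*7129530 = 5 - 7129530 = -7129525)
(R + p)/(37117 + 48672) = (23311 - 7129525)/(37117 + 48672) = -7106214/85789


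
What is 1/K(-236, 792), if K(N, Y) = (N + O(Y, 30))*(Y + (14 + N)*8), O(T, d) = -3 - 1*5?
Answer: 1/240096 ≈ 4.1650e-6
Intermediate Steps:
O(T, d) = -8 (O(T, d) = -3 - 5 = -8)
K(N, Y) = (-8 + N)*(112 + Y + 8*N) (K(N, Y) = (N - 8)*(Y + (14 + N)*8) = (-8 + N)*(Y + (112 + 8*N)) = (-8 + N)*(112 + Y + 8*N))
1/K(-236, 792) = 1/(-896 - 8*792 + 8*(-236)² + 48*(-236) - 236*792) = 1/(-896 - 6336 + 8*55696 - 11328 - 186912) = 1/(-896 - 6336 + 445568 - 11328 - 186912) = 1/240096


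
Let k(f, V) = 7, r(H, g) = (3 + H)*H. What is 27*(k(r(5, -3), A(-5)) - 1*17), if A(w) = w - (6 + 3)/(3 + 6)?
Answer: -270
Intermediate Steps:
A(w) = -1 + w (A(w) = w - 9/9 = w - 1*1 = w - 1 = -1 + w)
r(H, g) = H*(3 + H)
27*(k(r(5, -3), A(-5)) - 1*17) = 27*(7 - 1*17) = 27*(7 - 17) = 27*(-10) = -270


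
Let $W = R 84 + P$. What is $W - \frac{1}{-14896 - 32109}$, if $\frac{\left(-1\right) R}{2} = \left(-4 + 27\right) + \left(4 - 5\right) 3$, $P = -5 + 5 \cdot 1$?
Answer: $- \frac{157936799}{47005} \approx -3360.0$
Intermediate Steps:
$P = 0$ ($P = -5 + 5 = 0$)
$R = -40$ ($R = - 2 \left(\left(-4 + 27\right) + \left(4 - 5\right) 3\right) = - 2 \left(23 - 3\right) = \left(-2\right) 20 = -40$)
$W = -3360$ ($W = \left(-40\right) 84 + 0 = -3360 + 0 = -3360$)
$W - \frac{1}{-14896 - 32109} = -3360 - \frac{1}{-14896 - 32109} = -3360 - \frac{1}{-47005} = -3360 - - \frac{1}{47005} = -3360 + \frac{1}{47005} = - \frac{157936799}{47005}$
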